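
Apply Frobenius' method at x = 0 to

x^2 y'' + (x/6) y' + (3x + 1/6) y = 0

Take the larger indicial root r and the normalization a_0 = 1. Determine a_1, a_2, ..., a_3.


Write in Frobenius form y'' + (p(x)/x) y' + (q(x)/x^2) y = 0:
  p(x) = 1/6,  q(x) = 3x + 1/6.
Indicial equation: r(r-1) + (1/6) r + (1/6) = 0 -> roots r_1 = 1/2, r_2 = 1/3.
Take r = r_1 = 1/2. Let y(x) = x^r sum_{n>=0} a_n x^n with a_0 = 1.
Substitute y = x^r sum a_n x^n and match x^{r+n}. The recurrence is
  D(n) a_n + 3 a_{n-1} = 0,  where D(n) = (r+n)(r+n-1) + (1/6)(r+n) + (1/6).
  a_n = -3 / D(n) * a_{n-1}.
Since the indicial polynomial factors as (r - r_1)(r - r_2), D(n) = (r_1 + n - r_1)(r_1 + n - r_2) = n(n + 1/6).
Evaluating step by step (a_0 = 1):
  n = 1: D(1) = 1(1 + 1/6) = 7/6; numerator = -3(1) = -3; a_1 = (-3)/(7/6) = -18/7
  n = 2: D(2) = 2(2 + 1/6) = 13/3; numerator = -3(-18/7) = 54/7; a_2 = (54/7)/(13/3) = 162/91
  n = 3: D(3) = 3(3 + 1/6) = 19/2; numerator = -3(162/91) = -486/91; a_3 = (-486/91)/(19/2) = -972/1729

r = 1/2; a_0 = 1; a_1 = -18/7; a_2 = 162/91; a_3 = -972/1729


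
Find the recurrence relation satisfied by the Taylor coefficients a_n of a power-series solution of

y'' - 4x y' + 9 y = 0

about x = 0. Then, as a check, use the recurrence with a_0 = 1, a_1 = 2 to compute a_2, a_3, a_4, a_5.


Substitute y = sum_n a_n x^n.
y''(x) has coefficient (n+2)(n+1) a_{n+2} at x^n;
-4 x y'(x) has coefficient -4 n a_n at x^n (shift);
9 y(x) has coefficient 9 a_n at x^n.
Matching x^n: (n+2)(n+1) a_{n+2} + (-4n + 9) a_n = 0.
Thus a_{n+2} = (4n - 9) / ((n+1)(n+2)) * a_n.

Check with a_0 = 1, a_1 = 2 (apply the recurrence for n = 0, 1, 2, 3): a_0 = 1, a_1 = 2, a_2 = -9/2, a_3 = -5/3, a_4 = 3/8, a_5 = -1/4.

a_(n+2) = (4n - 9) / ((n+1)(n+2)) * a_n; check: a_0 = 1, a_1 = 2, a_2 = -9/2, a_3 = -5/3, a_4 = 3/8, a_5 = -1/4


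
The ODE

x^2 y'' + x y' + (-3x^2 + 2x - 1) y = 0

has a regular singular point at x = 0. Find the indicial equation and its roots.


Divide by x^2 to reach normal form y'' + P_1(x) y' + P_2(x) y = 0 with P_1(x) = 1/x and P_2(x) = -3 + 2/x - 1/x^2.
x = 0 is a singular point because the y'-coefficient 1/x has a pole at x = 0 and the y-coefficient -3 + 2/x - 1/x^2 has a pole at x = 0.
It is a regular singular point because x P_1(x) = p(x) = 1 and x^2 P_2(x) = q(x) = -3x^2 + 2x - 1 are polynomials, hence analytic at x = 0.
p(0) = 1,  q(0) = -1.
Indicial equation: r(r-1) + p(0) r + q(0) = 0, i.e. r^2 + (p(0) - 1) r + q(0) = 0, i.e. r^2 - 1 = 0.
Discriminant: (0)^2 - 4(-1) = 4, so r = (0 ± 2)/2.
Solving: r_1 = 1, r_2 = -1.

indicial: r^2 - 1 = 0; roots r_1 = 1, r_2 = -1


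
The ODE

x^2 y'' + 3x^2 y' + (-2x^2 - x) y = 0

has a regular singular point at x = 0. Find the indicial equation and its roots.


Divide by x^2 to reach normal form y'' + P_1(x) y' + P_2(x) y = 0 with P_1(x) = 3 and P_2(x) = -2 - 1/x.
x = 0 is a singular point because the y-coefficient -2 - 1/x has a pole at x = 0.
It is a regular singular point because x P_1(x) = p(x) = 3x and x^2 P_2(x) = q(x) = -2x^2 - x are polynomials, hence analytic at x = 0.
p(0) = 0,  q(0) = 0.
Indicial equation: r(r-1) + p(0) r + q(0) = 0, i.e. r^2 + (p(0) - 1) r + q(0) = 0, i.e. r^2 - 1 r = 0.
Discriminant: (-1)^2 - 4(0) = 1, so r = (1 ± 1)/2.
Solving: r_1 = 1, r_2 = 0.

indicial: r^2 - 1 r = 0; roots r_1 = 1, r_2 = 0


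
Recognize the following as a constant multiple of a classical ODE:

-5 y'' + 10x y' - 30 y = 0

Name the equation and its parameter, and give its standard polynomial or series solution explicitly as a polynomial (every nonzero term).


All three coefficients share the factor -5; dividing through by -5 gives  y'' - 2x y' + 6 y = 0.
This matches the Hermite equation y'' - 2x y' + 2n y = 0 with 2n = 6, so n = 3; the polynomial solution is H_3(x).
With y = sum_k a_k x^k, matching x^k gives (k+2)(k+1) a_{k+2} = 2(k - n) a_k = 2(k - 3) a_k. The right side vanishes at k = 3, so the series with the parity of 3 terminates at degree 3.
Standard normalization: leading coefficient of H_n is 2^n, so a_3 = 2^3 = 8. Work downward with a_k = (k+1)(k+2) a_{k+2} / (2(k - n)):
  a_1 = (2)(3)(8) / (2(1 - 3)) = 48/(-4) = -12
Hence H_3(x) = 8 x^3 - 12 x.

H_3(x); series = 8 x^3 - 12 x


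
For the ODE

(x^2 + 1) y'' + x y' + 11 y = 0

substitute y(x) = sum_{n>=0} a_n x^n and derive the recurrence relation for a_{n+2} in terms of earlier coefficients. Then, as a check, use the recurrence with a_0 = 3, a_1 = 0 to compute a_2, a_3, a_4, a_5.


Substitute y = sum_n a_n x^n.
(1 + 1 x^2) y'' contributes (n+2)(n+1) a_{n+2} + n(n-1) a_n at x^n.
x y'(x) contributes n a_n at x^n.
11 y(x) contributes 11 a_n at x^n.
Matching x^n: (n+2)(n+1) a_{n+2} + (n(n-1) + n + 11) a_n = 0.
Thus a_{n+2} = (-n(n-1) - n - 11) / ((n+1)(n+2)) * a_n.

Check with a_0 = 3, a_1 = 0 (apply the recurrence for n = 0, 1, 2, 3): a_0 = 3, a_1 = 0, a_2 = -33/2, a_3 = 0, a_4 = 165/8, a_5 = 0.

a_(n+2) = (-n(n-1) - n - 11) / ((n+1)(n+2)) * a_n; check: a_0 = 3, a_1 = 0, a_2 = -33/2, a_3 = 0, a_4 = 165/8, a_5 = 0


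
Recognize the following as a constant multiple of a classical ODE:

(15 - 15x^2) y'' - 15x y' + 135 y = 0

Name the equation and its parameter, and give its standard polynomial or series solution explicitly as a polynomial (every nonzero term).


All three coefficients share the factor 15; dividing through by 15 gives  (1 - x^2) y'' - x y' + 9 y = 0.
This matches the Chebyshev equation (1 - x^2) y'' - x y' + n^2 y = 0 (note the -x y' term, not -2x y') with n^2 = 9, so n = 3; the polynomial solution is T_3(x).
With y = sum_k a_k x^k, matching x^k gives (k+2)(k+1) a_{k+2} = (k^2 - n^2) a_k = (k - 3)(k + 3) a_k. The right side vanishes at k = 3, so the series with the parity of 3 terminates at degree 3.
Standard normalization: leading coefficient of T_n is 2^(n-1), so a_3 = 2^2 = 4. Work downward with a_k = (k+1)(k+2) a_{k+2} / ((k - 3)(k + 3)):
  a_1 = (2)(3)(4) / ((1 - 3)(1 + 3)) = 24/(-8) = -3
Hence T_3(x) = 4 x^3 - 3 x.

T_3(x); series = 4 x^3 - 3 x


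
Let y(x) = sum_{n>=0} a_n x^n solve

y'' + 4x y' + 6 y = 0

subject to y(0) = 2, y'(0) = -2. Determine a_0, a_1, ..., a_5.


Ansatz: y(x) = sum_{n>=0} a_n x^n, so y'(x) = sum_{n>=1} n a_n x^(n-1) and y''(x) = sum_{n>=2} n(n-1) a_n x^(n-2).
Substitute into P(x) y'' + Q(x) y' + R(x) y = 0 with P(x) = 1, Q(x) = 4x, R(x) = 6, and match powers of x.
Initial conditions: a_0 = 2, a_1 = -2.
Setting the coefficient of each power of x to zero and solving order by order (substituting the coefficients already found):
  x^0: 2 a_2 + 6 a_0 = 0  ->  2 a_2 = -6 a_0 = -12  ->  a_2 = -6
  x^1: 6 a_3 + 10 a_1 = 0  ->  6 a_3 = -10 a_1 = 20  ->  a_3 = 10/3
  x^2: 12 a_4 + 14 a_2 = 0  ->  12 a_4 = -14 a_2 = 84  ->  a_4 = 7
  x^3: 20 a_5 + 18 a_3 = 0  ->  20 a_5 = -18 a_3 = -60  ->  a_5 = -3
Truncated series: y(x) = 2 - 2 x - 6 x^2 + (10/3) x^3 + 7 x^4 - 3 x^5 + O(x^6).

a_0 = 2; a_1 = -2; a_2 = -6; a_3 = 10/3; a_4 = 7; a_5 = -3


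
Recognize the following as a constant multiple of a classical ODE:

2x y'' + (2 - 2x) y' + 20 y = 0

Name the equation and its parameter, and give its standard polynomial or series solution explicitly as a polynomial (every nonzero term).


All three coefficients share the factor 2; dividing through by 2 gives  x y'' + (1 - x) y' + 10 y = 0.
This matches the Laguerre equation x y'' + (1 - x) y' + n y = 0 with n = 10; the polynomial solution is L_10(x).
With y = sum_k a_k x^k, matching x^k gives (k+1)k a_{k+1} + (k+1) a_{k+1} - k a_k + n a_k = 0, i.e. (k+1)^2 a_{k+1} = (k - n) a_k = (k - 10) a_k. The right side vanishes at k = 10, so the series terminates at degree 10.
Standard normalization L_n(0) = 1 gives a_0 = 1. Work upward with a_{k+1} = (k - 10) a_k / (k+1)^2:
  a_1 = (0 - 10)(1) / 1^2 = -10/1 = -10
  a_2 = (1 - 10)(-10) / 2^2 = 90/4 = 45/2
  a_3 = (2 - 10)(45/2) / 3^2 = -180/9 = -20
  a_4 = (3 - 10)(-20) / 4^2 = 140/16 = 35/4
  a_5 = (4 - 10)(35/4) / 5^2 = (-105/2)/25 = -21/10
  a_6 = (5 - 10)(-21/10) / 6^2 = (21/2)/36 = 7/24
  a_7 = (6 - 10)(7/24) / 7^2 = (-7/6)/49 = -1/42
  a_8 = (7 - 10)(-1/42) / 8^2 = (1/14)/64 = 1/896
  a_9 = (8 - 10)(1/896) / 9^2 = (-1/448)/81 = -1/36288
  a_10 = (9 - 10)(-1/36288) / 10^2 = (1/36288)/100 = 1/3628800
Hence L_10(x) = x^10/3628800 - x^9/36288 + x^8/896 - x^7/42 + 7 x^6/24 - 21 x^5/10 + 35 x^4/4 - 20 x^3 + 45 x^2/2 - 10 x + 1.

L_10(x); series = x^10/3628800 - x^9/36288 + x^8/896 - x^7/42 + 7 x^6/24 - 21 x^5/10 + 35 x^4/4 - 20 x^3 + 45 x^2/2 - 10 x + 1


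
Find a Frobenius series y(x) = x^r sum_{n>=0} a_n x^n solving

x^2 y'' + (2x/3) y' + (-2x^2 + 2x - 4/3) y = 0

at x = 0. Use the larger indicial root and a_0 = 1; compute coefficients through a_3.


Write in Frobenius form y'' + (p(x)/x) y' + (q(x)/x^2) y = 0:
  p(x) = 2/3,  q(x) = -2x^2 + 2x - 4/3.
Indicial equation: r(r-1) + (2/3) r + (-4/3) = 0 -> roots r_1 = 4/3, r_2 = -1.
Take r = r_1 = 4/3. Let y(x) = x^r sum_{n>=0} a_n x^n with a_0 = 1.
Substitute y = x^r sum a_n x^n and match x^{r+n}. The recurrence is
  D(n) a_n + 2 a_{n-1} - 2 a_{n-2} = 0,  where D(n) = (r+n)(r+n-1) + (2/3)(r+n) + (-4/3).
  a_n = [-2 a_{n-1} + 2 a_{n-2}] / D(n).
Since the indicial polynomial factors as (r - r_1)(r - r_2), D(n) = (r_1 + n - r_1)(r_1 + n - r_2) = n(n + 7/3).
Evaluating step by step (a_0 = 1):
  n = 1: D(1) = 1(1 + 7/3) = 10/3; numerator = -2(1) = -2; a_1 = (-2)/(10/3) = -3/5
  n = 2: D(2) = 2(2 + 7/3) = 26/3; numerator = -2(-3/5) + 2(1) = 16/5; a_2 = (16/5)/(26/3) = 24/65
  n = 3: D(3) = 3(3 + 7/3) = 16; numerator = -2(24/65) + 2(-3/5) = -126/65; a_3 = (-126/65)/(16) = -63/520

r = 4/3; a_0 = 1; a_1 = -3/5; a_2 = 24/65; a_3 = -63/520


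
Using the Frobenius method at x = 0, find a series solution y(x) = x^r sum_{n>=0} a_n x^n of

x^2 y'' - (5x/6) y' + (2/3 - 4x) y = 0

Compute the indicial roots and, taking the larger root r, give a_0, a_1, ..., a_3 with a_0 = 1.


Write in Frobenius form y'' + (p(x)/x) y' + (q(x)/x^2) y = 0:
  p(x) = -5/6,  q(x) = 2/3 - 4x.
Indicial equation: r(r-1) + (-5/6) r + (2/3) = 0 -> roots r_1 = 4/3, r_2 = 1/2.
Take r = r_1 = 4/3. Let y(x) = x^r sum_{n>=0} a_n x^n with a_0 = 1.
Substitute y = x^r sum a_n x^n and match x^{r+n}. The recurrence is
  D(n) a_n - 4 a_{n-1} = 0,  where D(n) = (r+n)(r+n-1) + (-5/6)(r+n) + (2/3).
  a_n = 4 / D(n) * a_{n-1}.
Since the indicial polynomial factors as (r - r_1)(r - r_2), D(n) = (r_1 + n - r_1)(r_1 + n - r_2) = n(n + 5/6).
Evaluating step by step (a_0 = 1):
  n = 1: D(1) = 1(1 + 5/6) = 11/6; numerator = 4(1) = 4; a_1 = (4)/(11/6) = 24/11
  n = 2: D(2) = 2(2 + 5/6) = 17/3; numerator = 4(24/11) = 96/11; a_2 = (96/11)/(17/3) = 288/187
  n = 3: D(3) = 3(3 + 5/6) = 23/2; numerator = 4(288/187) = 1152/187; a_3 = (1152/187)/(23/2) = 2304/4301

r = 4/3; a_0 = 1; a_1 = 24/11; a_2 = 288/187; a_3 = 2304/4301


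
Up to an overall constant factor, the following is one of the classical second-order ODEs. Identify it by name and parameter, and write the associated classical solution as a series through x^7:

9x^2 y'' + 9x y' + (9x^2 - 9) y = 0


All three coefficients share the factor 9; dividing through by 9 gives  x^2 y'' + x y' + (x^2 - 1) y = 0.
This matches the Bessel equation x^2 y'' + x y' + (x^2 - nu^2) y = 0 with nu^2 = 1, so nu = 1; the solution bounded at x = 0 is J_1(x).
Frobenius at x = 0: indicial roots ±nu; for r = nu the recurrence k(k + 2nu) c_k = -c_{k-2} gives the standard series J_nu(x) = sum_{k>=0} (-1)^k / (k! (k+nu)!) (x/2)^(2k+nu). Evaluate the first 4 terms:
  k = 0: (-1)^0 / (0! * 1! * 2^1) x^1 = 1/(1*1*2) x^1 = (1/2) x^1
  k = 1: (-1)^1 / (1! * 2! * 2^3) x^3 = -1/(1*2*8) x^3 = (-1/16) x^3
  k = 2: (-1)^2 / (2! * 3! * 2^5) x^5 = 1/(2*6*32) x^5 = (1/384) x^5
  k = 3: (-1)^3 / (3! * 4! * 2^7) x^7 = -1/(6*24*128) x^7 = (-1/18432) x^7
Hence J_1(x) = -x^7/18432 + x^5/384 - x^3/16 + x/2 + ....

J_1(x); series = -x^7/18432 + x^5/384 - x^3/16 + x/2


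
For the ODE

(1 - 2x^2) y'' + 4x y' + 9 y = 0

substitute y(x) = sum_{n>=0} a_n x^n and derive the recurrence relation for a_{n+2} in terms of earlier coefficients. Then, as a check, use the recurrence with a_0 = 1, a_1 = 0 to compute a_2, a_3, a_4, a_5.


Substitute y = sum_n a_n x^n.
(1 - 2 x^2) y'' contributes (n+2)(n+1) a_{n+2} - 2 n(n-1) a_n at x^n.
4 x y'(x) contributes 4 n a_n at x^n.
9 y(x) contributes 9 a_n at x^n.
Matching x^n: (n+2)(n+1) a_{n+2} + (-2 n(n-1) + 4 n + 9) a_n = 0.
Thus a_{n+2} = (2 n(n-1) - 4 n - 9) / ((n+1)(n+2)) * a_n.

Check with a_0 = 1, a_1 = 0 (apply the recurrence for n = 0, 1, 2, 3): a_0 = 1, a_1 = 0, a_2 = -9/2, a_3 = 0, a_4 = 39/8, a_5 = 0.

a_(n+2) = (2 n(n-1) - 4 n - 9) / ((n+1)(n+2)) * a_n; check: a_0 = 1, a_1 = 0, a_2 = -9/2, a_3 = 0, a_4 = 39/8, a_5 = 0


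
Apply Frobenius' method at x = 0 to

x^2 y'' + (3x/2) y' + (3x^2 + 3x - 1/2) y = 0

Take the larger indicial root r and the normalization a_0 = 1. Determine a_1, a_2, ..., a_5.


Write in Frobenius form y'' + (p(x)/x) y' + (q(x)/x^2) y = 0:
  p(x) = 3/2,  q(x) = 3x^2 + 3x - 1/2.
Indicial equation: r(r-1) + (3/2) r + (-1/2) = 0 -> roots r_1 = 1/2, r_2 = -1.
Take r = r_1 = 1/2. Let y(x) = x^r sum_{n>=0} a_n x^n with a_0 = 1.
Substitute y = x^r sum a_n x^n and match x^{r+n}. The recurrence is
  D(n) a_n + 3 a_{n-1} + 3 a_{n-2} = 0,  where D(n) = (r+n)(r+n-1) + (3/2)(r+n) + (-1/2).
  a_n = [-3 a_{n-1} - 3 a_{n-2}] / D(n).
Since the indicial polynomial factors as (r - r_1)(r - r_2), D(n) = (r_1 + n - r_1)(r_1 + n - r_2) = n(n + 3/2).
Evaluating step by step (a_0 = 1):
  n = 1: D(1) = 1(1 + 3/2) = 5/2; numerator = -3(1) = -3; a_1 = (-3)/(5/2) = -6/5
  n = 2: D(2) = 2(2 + 3/2) = 7; numerator = -3(-6/5) - 3(1) = 3/5; a_2 = (3/5)/(7) = 3/35
  n = 3: D(3) = 3(3 + 3/2) = 27/2; numerator = -3(3/35) - 3(-6/5) = 117/35; a_3 = (117/35)/(27/2) = 26/105
  n = 4: D(4) = 4(4 + 3/2) = 22; numerator = -3(26/105) - 3(3/35) = -1; a_4 = (-1)/(22) = -1/22
  n = 5: D(5) = 5(5 + 3/2) = 65/2; numerator = -3(-1/22) - 3(26/105) = -467/770; a_5 = (-467/770)/(65/2) = -467/25025

r = 1/2; a_0 = 1; a_1 = -6/5; a_2 = 3/35; a_3 = 26/105; a_4 = -1/22; a_5 = -467/25025


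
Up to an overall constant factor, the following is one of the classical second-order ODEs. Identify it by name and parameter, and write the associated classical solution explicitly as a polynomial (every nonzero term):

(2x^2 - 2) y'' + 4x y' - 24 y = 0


All three coefficients share the factor -2; dividing through by -2 gives  (1 - x^2) y'' - 2x y' + 12 y = 0.
This matches the Legendre equation (1 - x^2) y'' - 2x y' + n(n+1) y = 0 (note the -2x y' term) with n(n+1) = 12, so n = 3; the polynomial solution is P_3(x).
With y = sum_k a_k x^k, matching x^k gives (k+2)(k+1) a_{k+2} = [k(k+1) - n(n+1)] a_k = (k - 3)(k + 4) a_k. The right side vanishes at k = 3, so the series with the parity of 3 terminates at degree 3.
Standard normalization (P_n(1) = 1): leading coefficient (2n)!/(2^n (n!)^2) = 720/(8*36) = 5/2, so a_3 = 5/2. Work downward with a_k = (k+1)(k+2) a_{k+2} / ((k - 3)(k + 4)):
  a_1 = (2)(3)(5/2) / ((1 - 3)(1 + 4)) = 15/(-10) = -3/2
Hence P_3(x) = 5 x^3/2 - 3 x/2.

P_3(x); series = 5 x^3/2 - 3 x/2


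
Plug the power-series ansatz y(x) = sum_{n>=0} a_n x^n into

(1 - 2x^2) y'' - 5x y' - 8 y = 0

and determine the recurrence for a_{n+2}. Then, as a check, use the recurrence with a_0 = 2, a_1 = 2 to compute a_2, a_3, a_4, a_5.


Substitute y = sum_n a_n x^n.
(1 - 2 x^2) y'' contributes (n+2)(n+1) a_{n+2} - 2 n(n-1) a_n at x^n.
-5 x y'(x) contributes -5 n a_n at x^n.
-8 y(x) contributes -8 a_n at x^n.
Matching x^n: (n+2)(n+1) a_{n+2} + (-2 n(n-1) - 5 n - 8) a_n = 0.
Thus a_{n+2} = (2 n(n-1) + 5 n + 8) / ((n+1)(n+2)) * a_n.

Check with a_0 = 2, a_1 = 2 (apply the recurrence for n = 0, 1, 2, 3): a_0 = 2, a_1 = 2, a_2 = 8, a_3 = 13/3, a_4 = 44/3, a_5 = 91/12.

a_(n+2) = (2 n(n-1) + 5 n + 8) / ((n+1)(n+2)) * a_n; check: a_0 = 2, a_1 = 2, a_2 = 8, a_3 = 13/3, a_4 = 44/3, a_5 = 91/12


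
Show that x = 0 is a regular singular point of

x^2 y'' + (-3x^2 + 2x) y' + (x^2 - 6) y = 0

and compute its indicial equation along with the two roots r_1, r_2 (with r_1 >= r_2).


Divide by x^2 to reach normal form y'' + P_1(x) y' + P_2(x) y = 0 with P_1(x) = -3 + 2/x and P_2(x) = 1 - 6/x^2.
x = 0 is a singular point because the y'-coefficient -3 + 2/x has a pole at x = 0 and the y-coefficient 1 - 6/x^2 has a pole at x = 0.
It is a regular singular point because x P_1(x) = p(x) = 2 - 3x and x^2 P_2(x) = q(x) = x^2 - 6 are polynomials, hence analytic at x = 0.
p(0) = 2,  q(0) = -6.
Indicial equation: r(r-1) + p(0) r + q(0) = 0, i.e. r^2 + (p(0) - 1) r + q(0) = 0, i.e. r^2 + 1 r - 6 = 0.
Discriminant: (1)^2 - 4(-6) = 25, so r = (-1 ± 5)/2.
Solving: r_1 = 2, r_2 = -3.

indicial: r^2 + 1 r - 6 = 0; roots r_1 = 2, r_2 = -3


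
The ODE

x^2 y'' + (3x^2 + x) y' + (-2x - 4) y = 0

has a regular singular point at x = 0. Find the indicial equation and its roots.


Divide by x^2 to reach normal form y'' + P_1(x) y' + P_2(x) y = 0 with P_1(x) = 3 + 1/x and P_2(x) = -2/x - 4/x^2.
x = 0 is a singular point because the y'-coefficient 3 + 1/x has a pole at x = 0 and the y-coefficient -2/x - 4/x^2 has a pole at x = 0.
It is a regular singular point because x P_1(x) = p(x) = 3x + 1 and x^2 P_2(x) = q(x) = -2x - 4 are polynomials, hence analytic at x = 0.
p(0) = 1,  q(0) = -4.
Indicial equation: r(r-1) + p(0) r + q(0) = 0, i.e. r^2 + (p(0) - 1) r + q(0) = 0, i.e. r^2 - 4 = 0.
Discriminant: (0)^2 - 4(-4) = 16, so r = (0 ± 4)/2.
Solving: r_1 = 2, r_2 = -2.

indicial: r^2 - 4 = 0; roots r_1 = 2, r_2 = -2


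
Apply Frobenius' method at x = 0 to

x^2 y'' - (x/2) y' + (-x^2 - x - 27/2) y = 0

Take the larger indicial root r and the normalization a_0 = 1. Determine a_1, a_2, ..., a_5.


Write in Frobenius form y'' + (p(x)/x) y' + (q(x)/x^2) y = 0:
  p(x) = -1/2,  q(x) = -x^2 - x - 27/2.
Indicial equation: r(r-1) + (-1/2) r + (-27/2) = 0 -> roots r_1 = 9/2, r_2 = -3.
Take r = r_1 = 9/2. Let y(x) = x^r sum_{n>=0} a_n x^n with a_0 = 1.
Substitute y = x^r sum a_n x^n and match x^{r+n}. The recurrence is
  D(n) a_n - 1 a_{n-1} - 1 a_{n-2} = 0,  where D(n) = (r+n)(r+n-1) + (-1/2)(r+n) + (-27/2).
  a_n = [1 a_{n-1} + 1 a_{n-2}] / D(n).
Since the indicial polynomial factors as (r - r_1)(r - r_2), D(n) = (r_1 + n - r_1)(r_1 + n - r_2) = n(n + 15/2).
Evaluating step by step (a_0 = 1):
  n = 1: D(1) = 1(1 + 15/2) = 17/2; numerator = 1(1) = 1; a_1 = (1)/(17/2) = 2/17
  n = 2: D(2) = 2(2 + 15/2) = 19; numerator = 1(2/17) + 1(1) = 19/17; a_2 = (19/17)/(19) = 1/17
  n = 3: D(3) = 3(3 + 15/2) = 63/2; numerator = 1(1/17) + 1(2/17) = 3/17; a_3 = (3/17)/(63/2) = 2/357
  n = 4: D(4) = 4(4 + 15/2) = 46; numerator = 1(2/357) + 1(1/17) = 23/357; a_4 = (23/357)/(46) = 1/714
  n = 5: D(5) = 5(5 + 15/2) = 125/2; numerator = 1(1/714) + 1(2/357) = 5/714; a_5 = (5/714)/(125/2) = 1/8925

r = 9/2; a_0 = 1; a_1 = 2/17; a_2 = 1/17; a_3 = 2/357; a_4 = 1/714; a_5 = 1/8925


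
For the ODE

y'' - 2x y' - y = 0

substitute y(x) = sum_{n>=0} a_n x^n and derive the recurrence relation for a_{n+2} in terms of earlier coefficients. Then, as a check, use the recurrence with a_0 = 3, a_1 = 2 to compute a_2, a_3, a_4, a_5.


Substitute y = sum_n a_n x^n.
y''(x) has coefficient (n+2)(n+1) a_{n+2} at x^n;
-2 x y'(x) has coefficient -2 n a_n at x^n (shift);
-y(x) has coefficient -1 a_n at x^n.
Matching x^n: (n+2)(n+1) a_{n+2} + (-2n - 1) a_n = 0.
Thus a_{n+2} = (2n + 1) / ((n+1)(n+2)) * a_n.

Check with a_0 = 3, a_1 = 2 (apply the recurrence for n = 0, 1, 2, 3): a_0 = 3, a_1 = 2, a_2 = 3/2, a_3 = 1, a_4 = 5/8, a_5 = 7/20.

a_(n+2) = (2n + 1) / ((n+1)(n+2)) * a_n; check: a_0 = 3, a_1 = 2, a_2 = 3/2, a_3 = 1, a_4 = 5/8, a_5 = 7/20


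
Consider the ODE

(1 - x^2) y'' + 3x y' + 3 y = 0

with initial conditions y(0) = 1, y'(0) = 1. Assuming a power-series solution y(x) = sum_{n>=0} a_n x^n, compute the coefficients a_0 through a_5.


Ansatz: y(x) = sum_{n>=0} a_n x^n, so y'(x) = sum_{n>=1} n a_n x^(n-1) and y''(x) = sum_{n>=2} n(n-1) a_n x^(n-2).
Substitute into P(x) y'' + Q(x) y' + R(x) y = 0 with P(x) = 1 - x^2, Q(x) = 3x, R(x) = 3, and match powers of x.
Initial conditions: a_0 = 1, a_1 = 1.
Setting the coefficient of each power of x to zero and solving order by order (substituting the coefficients already found):
  x^0: 2 a_2 + 3 a_0 = 0  ->  2 a_2 = -3 a_0 = -3  ->  a_2 = -3/2
  x^1: 6 a_3 + 6 a_1 = 0  ->  6 a_3 = -6 a_1 = -6  ->  a_3 = -1
  x^2: 12 a_4 + 7 a_2 = 0  ->  12 a_4 = -7 a_2 = 21/2  ->  a_4 = 7/8
  x^3: 20 a_5 + 6 a_3 = 0  ->  20 a_5 = -6 a_3 = 6  ->  a_5 = 3/10
Truncated series: y(x) = 1 + x - (3/2) x^2 - x^3 + (7/8) x^4 + (3/10) x^5 + O(x^6).

a_0 = 1; a_1 = 1; a_2 = -3/2; a_3 = -1; a_4 = 7/8; a_5 = 3/10


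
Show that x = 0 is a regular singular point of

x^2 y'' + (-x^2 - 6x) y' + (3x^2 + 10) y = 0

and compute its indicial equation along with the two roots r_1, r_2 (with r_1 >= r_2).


Divide by x^2 to reach normal form y'' + P_1(x) y' + P_2(x) y = 0 with P_1(x) = -1 - 6/x and P_2(x) = 3 + 10/x^2.
x = 0 is a singular point because the y'-coefficient -1 - 6/x has a pole at x = 0 and the y-coefficient 3 + 10/x^2 has a pole at x = 0.
It is a regular singular point because x P_1(x) = p(x) = -x - 6 and x^2 P_2(x) = q(x) = 3x^2 + 10 are polynomials, hence analytic at x = 0.
p(0) = -6,  q(0) = 10.
Indicial equation: r(r-1) + p(0) r + q(0) = 0, i.e. r^2 + (p(0) - 1) r + q(0) = 0, i.e. r^2 - 7 r + 10 = 0.
Discriminant: (-7)^2 - 4(10) = 9, so r = (7 ± 3)/2.
Solving: r_1 = 5, r_2 = 2.

indicial: r^2 - 7 r + 10 = 0; roots r_1 = 5, r_2 = 2


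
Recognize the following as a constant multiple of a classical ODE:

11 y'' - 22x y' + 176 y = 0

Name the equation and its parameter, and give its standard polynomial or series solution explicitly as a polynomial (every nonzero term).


All three coefficients share the factor 11; dividing through by 11 gives  y'' - 2x y' + 16 y = 0.
This matches the Hermite equation y'' - 2x y' + 2n y = 0 with 2n = 16, so n = 8; the polynomial solution is H_8(x).
With y = sum_k a_k x^k, matching x^k gives (k+2)(k+1) a_{k+2} = 2(k - n) a_k = 2(k - 8) a_k. The right side vanishes at k = 8, so the series with the parity of 8 terminates at degree 8.
Standard normalization: leading coefficient of H_n is 2^n, so a_8 = 2^8 = 256. Work downward with a_k = (k+1)(k+2) a_{k+2} / (2(k - n)):
  a_6 = (7)(8)(256) / (2(6 - 8)) = 14336/(-4) = -3584
  a_4 = (5)(6)(-3584) / (2(4 - 8)) = -107520/(-8) = 13440
  a_2 = (3)(4)(13440) / (2(2 - 8)) = 161280/(-12) = -13440
  a_0 = (1)(2)(-13440) / (2(0 - 8)) = -26880/(-16) = 1680
Hence H_8(x) = 256 x^8 - 3584 x^6 + 13440 x^4 - 13440 x^2 + 1680.

H_8(x); series = 256 x^8 - 3584 x^6 + 13440 x^4 - 13440 x^2 + 1680


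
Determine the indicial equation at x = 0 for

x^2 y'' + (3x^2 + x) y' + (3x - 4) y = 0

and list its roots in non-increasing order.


Divide by x^2 to reach normal form y'' + P_1(x) y' + P_2(x) y = 0 with P_1(x) = 3 + 1/x and P_2(x) = 3/x - 4/x^2.
x = 0 is a singular point because the y'-coefficient 3 + 1/x has a pole at x = 0 and the y-coefficient 3/x - 4/x^2 has a pole at x = 0.
It is a regular singular point because x P_1(x) = p(x) = 3x + 1 and x^2 P_2(x) = q(x) = 3x - 4 are polynomials, hence analytic at x = 0.
p(0) = 1,  q(0) = -4.
Indicial equation: r(r-1) + p(0) r + q(0) = 0, i.e. r^2 + (p(0) - 1) r + q(0) = 0, i.e. r^2 - 4 = 0.
Discriminant: (0)^2 - 4(-4) = 16, so r = (0 ± 4)/2.
Solving: r_1 = 2, r_2 = -2.

indicial: r^2 - 4 = 0; roots r_1 = 2, r_2 = -2


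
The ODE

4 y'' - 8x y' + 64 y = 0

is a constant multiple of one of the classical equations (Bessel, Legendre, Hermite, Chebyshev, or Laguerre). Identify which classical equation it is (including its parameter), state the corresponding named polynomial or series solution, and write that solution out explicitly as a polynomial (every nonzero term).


All three coefficients share the factor 4; dividing through by 4 gives  y'' - 2x y' + 16 y = 0.
This matches the Hermite equation y'' - 2x y' + 2n y = 0 with 2n = 16, so n = 8; the polynomial solution is H_8(x).
With y = sum_k a_k x^k, matching x^k gives (k+2)(k+1) a_{k+2} = 2(k - n) a_k = 2(k - 8) a_k. The right side vanishes at k = 8, so the series with the parity of 8 terminates at degree 8.
Standard normalization: leading coefficient of H_n is 2^n, so a_8 = 2^8 = 256. Work downward with a_k = (k+1)(k+2) a_{k+2} / (2(k - n)):
  a_6 = (7)(8)(256) / (2(6 - 8)) = 14336/(-4) = -3584
  a_4 = (5)(6)(-3584) / (2(4 - 8)) = -107520/(-8) = 13440
  a_2 = (3)(4)(13440) / (2(2 - 8)) = 161280/(-12) = -13440
  a_0 = (1)(2)(-13440) / (2(0 - 8)) = -26880/(-16) = 1680
Hence H_8(x) = 256 x^8 - 3584 x^6 + 13440 x^4 - 13440 x^2 + 1680.

H_8(x); series = 256 x^8 - 3584 x^6 + 13440 x^4 - 13440 x^2 + 1680


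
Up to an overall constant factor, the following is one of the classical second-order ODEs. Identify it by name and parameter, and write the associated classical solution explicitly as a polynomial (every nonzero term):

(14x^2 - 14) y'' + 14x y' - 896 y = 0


All three coefficients share the factor -14; dividing through by -14 gives  (1 - x^2) y'' - x y' + 64 y = 0.
This matches the Chebyshev equation (1 - x^2) y'' - x y' + n^2 y = 0 (note the -x y' term, not -2x y') with n^2 = 64, so n = 8; the polynomial solution is T_8(x).
With y = sum_k a_k x^k, matching x^k gives (k+2)(k+1) a_{k+2} = (k^2 - n^2) a_k = (k - 8)(k + 8) a_k. The right side vanishes at k = 8, so the series with the parity of 8 terminates at degree 8.
Standard normalization: leading coefficient of T_n is 2^(n-1), so a_8 = 2^7 = 128. Work downward with a_k = (k+1)(k+2) a_{k+2} / ((k - 8)(k + 8)):
  a_6 = (7)(8)(128) / ((6 - 8)(6 + 8)) = 7168/(-28) = -256
  a_4 = (5)(6)(-256) / ((4 - 8)(4 + 8)) = -7680/(-48) = 160
  a_2 = (3)(4)(160) / ((2 - 8)(2 + 8)) = 1920/(-60) = -32
  a_0 = (1)(2)(-32) / ((0 - 8)(0 + 8)) = -64/(-64) = 1
Hence T_8(x) = 128 x^8 - 256 x^6 + 160 x^4 - 32 x^2 + 1.

T_8(x); series = 128 x^8 - 256 x^6 + 160 x^4 - 32 x^2 + 1


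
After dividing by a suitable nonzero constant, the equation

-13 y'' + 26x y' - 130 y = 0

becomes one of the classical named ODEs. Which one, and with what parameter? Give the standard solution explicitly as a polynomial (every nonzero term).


All three coefficients share the factor -13; dividing through by -13 gives  y'' - 2x y' + 10 y = 0.
This matches the Hermite equation y'' - 2x y' + 2n y = 0 with 2n = 10, so n = 5; the polynomial solution is H_5(x).
With y = sum_k a_k x^k, matching x^k gives (k+2)(k+1) a_{k+2} = 2(k - n) a_k = 2(k - 5) a_k. The right side vanishes at k = 5, so the series with the parity of 5 terminates at degree 5.
Standard normalization: leading coefficient of H_n is 2^n, so a_5 = 2^5 = 32. Work downward with a_k = (k+1)(k+2) a_{k+2} / (2(k - n)):
  a_3 = (4)(5)(32) / (2(3 - 5)) = 640/(-4) = -160
  a_1 = (2)(3)(-160) / (2(1 - 5)) = -960/(-8) = 120
Hence H_5(x) = 32 x^5 - 160 x^3 + 120 x.

H_5(x); series = 32 x^5 - 160 x^3 + 120 x


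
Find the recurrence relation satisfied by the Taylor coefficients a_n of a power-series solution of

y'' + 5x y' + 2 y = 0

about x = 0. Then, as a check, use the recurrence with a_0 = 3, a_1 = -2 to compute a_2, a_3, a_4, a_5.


Substitute y = sum_n a_n x^n.
y''(x) has coefficient (n+2)(n+1) a_{n+2} at x^n;
5 x y'(x) has coefficient 5 n a_n at x^n (shift);
2 y(x) has coefficient 2 a_n at x^n.
Matching x^n: (n+2)(n+1) a_{n+2} + (5n + 2) a_n = 0.
Thus a_{n+2} = (-5n - 2) / ((n+1)(n+2)) * a_n.

Check with a_0 = 3, a_1 = -2 (apply the recurrence for n = 0, 1, 2, 3): a_0 = 3, a_1 = -2, a_2 = -3, a_3 = 7/3, a_4 = 3, a_5 = -119/60.

a_(n+2) = (-5n - 2) / ((n+1)(n+2)) * a_n; check: a_0 = 3, a_1 = -2, a_2 = -3, a_3 = 7/3, a_4 = 3, a_5 = -119/60


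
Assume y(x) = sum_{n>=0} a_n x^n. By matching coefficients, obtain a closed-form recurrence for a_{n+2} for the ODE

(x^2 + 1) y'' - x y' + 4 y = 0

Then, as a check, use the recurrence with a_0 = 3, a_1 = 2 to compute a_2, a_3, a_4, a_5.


Substitute y = sum_n a_n x^n.
(1 + 1 x^2) y'' contributes (n+2)(n+1) a_{n+2} + n(n-1) a_n at x^n.
-x y'(x) contributes -n a_n at x^n.
4 y(x) contributes 4 a_n at x^n.
Matching x^n: (n+2)(n+1) a_{n+2} + (n(n-1) - n + 4) a_n = 0.
Thus a_{n+2} = (-n(n-1) + n - 4) / ((n+1)(n+2)) * a_n.

Check with a_0 = 3, a_1 = 2 (apply the recurrence for n = 0, 1, 2, 3): a_0 = 3, a_1 = 2, a_2 = -6, a_3 = -1, a_4 = 2, a_5 = 7/20.

a_(n+2) = (-n(n-1) + n - 4) / ((n+1)(n+2)) * a_n; check: a_0 = 3, a_1 = 2, a_2 = -6, a_3 = -1, a_4 = 2, a_5 = 7/20


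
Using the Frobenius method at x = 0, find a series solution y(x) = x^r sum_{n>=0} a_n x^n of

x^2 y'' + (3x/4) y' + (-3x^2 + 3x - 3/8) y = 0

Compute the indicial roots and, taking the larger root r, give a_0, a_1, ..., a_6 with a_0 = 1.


Write in Frobenius form y'' + (p(x)/x) y' + (q(x)/x^2) y = 0:
  p(x) = 3/4,  q(x) = -3x^2 + 3x - 3/8.
Indicial equation: r(r-1) + (3/4) r + (-3/8) = 0 -> roots r_1 = 3/4, r_2 = -1/2.
Take r = r_1 = 3/4. Let y(x) = x^r sum_{n>=0} a_n x^n with a_0 = 1.
Substitute y = x^r sum a_n x^n and match x^{r+n}. The recurrence is
  D(n) a_n + 3 a_{n-1} - 3 a_{n-2} = 0,  where D(n) = (r+n)(r+n-1) + (3/4)(r+n) + (-3/8).
  a_n = [-3 a_{n-1} + 3 a_{n-2}] / D(n).
Since the indicial polynomial factors as (r - r_1)(r - r_2), D(n) = (r_1 + n - r_1)(r_1 + n - r_2) = n(n + 5/4).
Evaluating step by step (a_0 = 1):
  n = 1: D(1) = 1(1 + 5/4) = 9/4; numerator = -3(1) = -3; a_1 = (-3)/(9/4) = -4/3
  n = 2: D(2) = 2(2 + 5/4) = 13/2; numerator = -3(-4/3) + 3(1) = 7; a_2 = (7)/(13/2) = 14/13
  n = 3: D(3) = 3(3 + 5/4) = 51/4; numerator = -3(14/13) + 3(-4/3) = -94/13; a_3 = (-94/13)/(51/4) = -376/663
  n = 4: D(4) = 4(4 + 5/4) = 21; numerator = -3(-376/663) + 3(14/13) = 1090/221; a_4 = (1090/221)/(21) = 1090/4641
  n = 5: D(5) = 5(5 + 5/4) = 125/4; numerator = -3(1090/4641) + 3(-376/663) = -3722/1547; a_5 = (-3722/1547)/(125/4) = -14888/193375
  n = 6: D(6) = 6(6 + 5/4) = 87/2; numerator = -3(-14888/193375) + 3(1090/4641) = 10642/11375; a_6 = (10642/11375)/(87/2) = 21284/989625

r = 3/4; a_0 = 1; a_1 = -4/3; a_2 = 14/13; a_3 = -376/663; a_4 = 1090/4641; a_5 = -14888/193375; a_6 = 21284/989625


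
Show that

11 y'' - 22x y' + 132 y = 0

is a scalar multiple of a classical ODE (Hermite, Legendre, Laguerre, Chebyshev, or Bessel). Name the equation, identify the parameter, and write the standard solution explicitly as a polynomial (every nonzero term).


All three coefficients share the factor 11; dividing through by 11 gives  y'' - 2x y' + 12 y = 0.
This matches the Hermite equation y'' - 2x y' + 2n y = 0 with 2n = 12, so n = 6; the polynomial solution is H_6(x).
With y = sum_k a_k x^k, matching x^k gives (k+2)(k+1) a_{k+2} = 2(k - n) a_k = 2(k - 6) a_k. The right side vanishes at k = 6, so the series with the parity of 6 terminates at degree 6.
Standard normalization: leading coefficient of H_n is 2^n, so a_6 = 2^6 = 64. Work downward with a_k = (k+1)(k+2) a_{k+2} / (2(k - n)):
  a_4 = (5)(6)(64) / (2(4 - 6)) = 1920/(-4) = -480
  a_2 = (3)(4)(-480) / (2(2 - 6)) = -5760/(-8) = 720
  a_0 = (1)(2)(720) / (2(0 - 6)) = 1440/(-12) = -120
Hence H_6(x) = 64 x^6 - 480 x^4 + 720 x^2 - 120.

H_6(x); series = 64 x^6 - 480 x^4 + 720 x^2 - 120


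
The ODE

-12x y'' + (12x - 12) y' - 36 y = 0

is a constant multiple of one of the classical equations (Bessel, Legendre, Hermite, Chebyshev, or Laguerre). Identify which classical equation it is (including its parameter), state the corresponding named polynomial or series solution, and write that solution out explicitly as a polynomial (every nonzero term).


All three coefficients share the factor -12; dividing through by -12 gives  x y'' + (1 - x) y' + 3 y = 0.
This matches the Laguerre equation x y'' + (1 - x) y' + n y = 0 with n = 3; the polynomial solution is L_3(x).
With y = sum_k a_k x^k, matching x^k gives (k+1)k a_{k+1} + (k+1) a_{k+1} - k a_k + n a_k = 0, i.e. (k+1)^2 a_{k+1} = (k - n) a_k = (k - 3) a_k. The right side vanishes at k = 3, so the series terminates at degree 3.
Standard normalization L_n(0) = 1 gives a_0 = 1. Work upward with a_{k+1} = (k - 3) a_k / (k+1)^2:
  a_1 = (0 - 3)(1) / 1^2 = -3/1 = -3
  a_2 = (1 - 3)(-3) / 2^2 = 6/4 = 3/2
  a_3 = (2 - 3)(3/2) / 3^2 = (-3/2)/9 = -1/6
Hence L_3(x) = -x^3/6 + 3 x^2/2 - 3 x + 1.

L_3(x); series = -x^3/6 + 3 x^2/2 - 3 x + 1


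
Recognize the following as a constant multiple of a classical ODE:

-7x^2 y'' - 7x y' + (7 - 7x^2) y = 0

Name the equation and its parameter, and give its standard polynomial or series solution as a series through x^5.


All three coefficients share the factor -7; dividing through by -7 gives  x^2 y'' + x y' + (x^2 - 1) y = 0.
This matches the Bessel equation x^2 y'' + x y' + (x^2 - nu^2) y = 0 with nu^2 = 1, so nu = 1; the solution bounded at x = 0 is J_1(x).
Frobenius at x = 0: indicial roots ±nu; for r = nu the recurrence k(k + 2nu) c_k = -c_{k-2} gives the standard series J_nu(x) = sum_{k>=0} (-1)^k / (k! (k+nu)!) (x/2)^(2k+nu). Evaluate the first 3 terms:
  k = 0: (-1)^0 / (0! * 1! * 2^1) x^1 = 1/(1*1*2) x^1 = (1/2) x^1
  k = 1: (-1)^1 / (1! * 2! * 2^3) x^3 = -1/(1*2*8) x^3 = (-1/16) x^3
  k = 2: (-1)^2 / (2! * 3! * 2^5) x^5 = 1/(2*6*32) x^5 = (1/384) x^5
Hence J_1(x) = x^5/384 - x^3/16 + x/2 + ....

J_1(x); series = x^5/384 - x^3/16 + x/2


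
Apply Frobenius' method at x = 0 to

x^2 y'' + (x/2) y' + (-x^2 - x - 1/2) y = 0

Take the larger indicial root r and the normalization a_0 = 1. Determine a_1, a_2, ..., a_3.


Write in Frobenius form y'' + (p(x)/x) y' + (q(x)/x^2) y = 0:
  p(x) = 1/2,  q(x) = -x^2 - x - 1/2.
Indicial equation: r(r-1) + (1/2) r + (-1/2) = 0 -> roots r_1 = 1, r_2 = -1/2.
Take r = r_1 = 1. Let y(x) = x^r sum_{n>=0} a_n x^n with a_0 = 1.
Substitute y = x^r sum a_n x^n and match x^{r+n}. The recurrence is
  D(n) a_n - 1 a_{n-1} - 1 a_{n-2} = 0,  where D(n) = (r+n)(r+n-1) + (1/2)(r+n) + (-1/2).
  a_n = [1 a_{n-1} + 1 a_{n-2}] / D(n).
Since the indicial polynomial factors as (r - r_1)(r - r_2), D(n) = (r_1 + n - r_1)(r_1 + n - r_2) = n(n + 3/2).
Evaluating step by step (a_0 = 1):
  n = 1: D(1) = 1(1 + 3/2) = 5/2; numerator = 1(1) = 1; a_1 = (1)/(5/2) = 2/5
  n = 2: D(2) = 2(2 + 3/2) = 7; numerator = 1(2/5) + 1(1) = 7/5; a_2 = (7/5)/(7) = 1/5
  n = 3: D(3) = 3(3 + 3/2) = 27/2; numerator = 1(1/5) + 1(2/5) = 3/5; a_3 = (3/5)/(27/2) = 2/45

r = 1; a_0 = 1; a_1 = 2/5; a_2 = 1/5; a_3 = 2/45


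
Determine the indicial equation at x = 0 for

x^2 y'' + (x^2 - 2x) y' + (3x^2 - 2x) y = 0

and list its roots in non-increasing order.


Divide by x^2 to reach normal form y'' + P_1(x) y' + P_2(x) y = 0 with P_1(x) = 1 - 2/x and P_2(x) = 3 - 2/x.
x = 0 is a singular point because the y'-coefficient 1 - 2/x has a pole at x = 0 and the y-coefficient 3 - 2/x has a pole at x = 0.
It is a regular singular point because x P_1(x) = p(x) = x - 2 and x^2 P_2(x) = q(x) = 3x^2 - 2x are polynomials, hence analytic at x = 0.
p(0) = -2,  q(0) = 0.
Indicial equation: r(r-1) + p(0) r + q(0) = 0, i.e. r^2 + (p(0) - 1) r + q(0) = 0, i.e. r^2 - 3 r = 0.
Discriminant: (-3)^2 - 4(0) = 9, so r = (3 ± 3)/2.
Solving: r_1 = 3, r_2 = 0.

indicial: r^2 - 3 r = 0; roots r_1 = 3, r_2 = 0


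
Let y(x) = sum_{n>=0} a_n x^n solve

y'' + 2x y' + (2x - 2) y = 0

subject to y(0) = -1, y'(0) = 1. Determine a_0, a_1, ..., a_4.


Ansatz: y(x) = sum_{n>=0} a_n x^n, so y'(x) = sum_{n>=1} n a_n x^(n-1) and y''(x) = sum_{n>=2} n(n-1) a_n x^(n-2).
Substitute into P(x) y'' + Q(x) y' + R(x) y = 0 with P(x) = 1, Q(x) = 2x, R(x) = 2x - 2, and match powers of x.
Initial conditions: a_0 = -1, a_1 = 1.
Setting the coefficient of each power of x to zero and solving order by order (substituting the coefficients already found):
  x^0: 2 a_2 - 2 a_0 = 0  ->  2 a_2 = 2 a_0 = -2  ->  a_2 = -1
  x^1: 6 a_3 + 2 a_0 = 0  ->  6 a_3 = -2 a_0 = 2  ->  a_3 = 1/3
  x^2: 12 a_4 + 2 a_2 + 2 a_1 = 0  ->  12 a_4 = -2 a_2 - 2 a_1 = 0  ->  a_4 = 0
Truncated series: y(x) = -1 + x - x^2 + (1/3) x^3 + O(x^5).

a_0 = -1; a_1 = 1; a_2 = -1; a_3 = 1/3; a_4 = 0


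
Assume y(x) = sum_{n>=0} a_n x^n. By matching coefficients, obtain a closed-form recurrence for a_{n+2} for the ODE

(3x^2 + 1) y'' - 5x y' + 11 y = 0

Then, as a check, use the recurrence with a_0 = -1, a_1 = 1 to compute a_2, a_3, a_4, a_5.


Substitute y = sum_n a_n x^n.
(1 + 3 x^2) y'' contributes (n+2)(n+1) a_{n+2} + 3 n(n-1) a_n at x^n.
-5 x y'(x) contributes -5 n a_n at x^n.
11 y(x) contributes 11 a_n at x^n.
Matching x^n: (n+2)(n+1) a_{n+2} + (3 n(n-1) - 5 n + 11) a_n = 0.
Thus a_{n+2} = (-3 n(n-1) + 5 n - 11) / ((n+1)(n+2)) * a_n.

Check with a_0 = -1, a_1 = 1 (apply the recurrence for n = 0, 1, 2, 3): a_0 = -1, a_1 = 1, a_2 = 11/2, a_3 = -1, a_4 = -77/24, a_5 = 7/10.

a_(n+2) = (-3 n(n-1) + 5 n - 11) / ((n+1)(n+2)) * a_n; check: a_0 = -1, a_1 = 1, a_2 = 11/2, a_3 = -1, a_4 = -77/24, a_5 = 7/10


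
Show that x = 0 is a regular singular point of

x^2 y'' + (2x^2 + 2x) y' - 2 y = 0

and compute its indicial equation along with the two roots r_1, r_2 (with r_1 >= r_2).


Divide by x^2 to reach normal form y'' + P_1(x) y' + P_2(x) y = 0 with P_1(x) = 2 + 2/x and P_2(x) = -2/x^2.
x = 0 is a singular point because the y'-coefficient 2 + 2/x has a pole at x = 0 and the y-coefficient -2/x^2 has a pole at x = 0.
It is a regular singular point because x P_1(x) = p(x) = 2x + 2 and x^2 P_2(x) = q(x) = -2 are polynomials, hence analytic at x = 0.
p(0) = 2,  q(0) = -2.
Indicial equation: r(r-1) + p(0) r + q(0) = 0, i.e. r^2 + (p(0) - 1) r + q(0) = 0, i.e. r^2 + 1 r - 2 = 0.
Discriminant: (1)^2 - 4(-2) = 9, so r = (-1 ± 3)/2.
Solving: r_1 = 1, r_2 = -2.

indicial: r^2 + 1 r - 2 = 0; roots r_1 = 1, r_2 = -2


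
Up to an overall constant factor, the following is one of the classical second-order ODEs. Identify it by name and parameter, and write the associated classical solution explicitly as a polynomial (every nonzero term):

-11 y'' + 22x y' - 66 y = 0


All three coefficients share the factor -11; dividing through by -11 gives  y'' - 2x y' + 6 y = 0.
This matches the Hermite equation y'' - 2x y' + 2n y = 0 with 2n = 6, so n = 3; the polynomial solution is H_3(x).
With y = sum_k a_k x^k, matching x^k gives (k+2)(k+1) a_{k+2} = 2(k - n) a_k = 2(k - 3) a_k. The right side vanishes at k = 3, so the series with the parity of 3 terminates at degree 3.
Standard normalization: leading coefficient of H_n is 2^n, so a_3 = 2^3 = 8. Work downward with a_k = (k+1)(k+2) a_{k+2} / (2(k - n)):
  a_1 = (2)(3)(8) / (2(1 - 3)) = 48/(-4) = -12
Hence H_3(x) = 8 x^3 - 12 x.

H_3(x); series = 8 x^3 - 12 x


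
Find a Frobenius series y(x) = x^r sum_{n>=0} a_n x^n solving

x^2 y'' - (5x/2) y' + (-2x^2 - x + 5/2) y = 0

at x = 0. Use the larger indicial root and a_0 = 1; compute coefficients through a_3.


Write in Frobenius form y'' + (p(x)/x) y' + (q(x)/x^2) y = 0:
  p(x) = -5/2,  q(x) = -2x^2 - x + 5/2.
Indicial equation: r(r-1) + (-5/2) r + (5/2) = 0 -> roots r_1 = 5/2, r_2 = 1.
Take r = r_1 = 5/2. Let y(x) = x^r sum_{n>=0} a_n x^n with a_0 = 1.
Substitute y = x^r sum a_n x^n and match x^{r+n}. The recurrence is
  D(n) a_n - 1 a_{n-1} - 2 a_{n-2} = 0,  where D(n) = (r+n)(r+n-1) + (-5/2)(r+n) + (5/2).
  a_n = [1 a_{n-1} + 2 a_{n-2}] / D(n).
Since the indicial polynomial factors as (r - r_1)(r - r_2), D(n) = (r_1 + n - r_1)(r_1 + n - r_2) = n(n + 3/2).
Evaluating step by step (a_0 = 1):
  n = 1: D(1) = 1(1 + 3/2) = 5/2; numerator = 1(1) = 1; a_1 = (1)/(5/2) = 2/5
  n = 2: D(2) = 2(2 + 3/2) = 7; numerator = 1(2/5) + 2(1) = 12/5; a_2 = (12/5)/(7) = 12/35
  n = 3: D(3) = 3(3 + 3/2) = 27/2; numerator = 1(12/35) + 2(2/5) = 8/7; a_3 = (8/7)/(27/2) = 16/189

r = 5/2; a_0 = 1; a_1 = 2/5; a_2 = 12/35; a_3 = 16/189


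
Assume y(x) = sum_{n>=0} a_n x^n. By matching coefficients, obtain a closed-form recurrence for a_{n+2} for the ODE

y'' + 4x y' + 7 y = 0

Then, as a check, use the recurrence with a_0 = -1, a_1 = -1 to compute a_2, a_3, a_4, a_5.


Substitute y = sum_n a_n x^n.
y''(x) has coefficient (n+2)(n+1) a_{n+2} at x^n;
4 x y'(x) has coefficient 4 n a_n at x^n (shift);
7 y(x) has coefficient 7 a_n at x^n.
Matching x^n: (n+2)(n+1) a_{n+2} + (4n + 7) a_n = 0.
Thus a_{n+2} = (-4n - 7) / ((n+1)(n+2)) * a_n.

Check with a_0 = -1, a_1 = -1 (apply the recurrence for n = 0, 1, 2, 3): a_0 = -1, a_1 = -1, a_2 = 7/2, a_3 = 11/6, a_4 = -35/8, a_5 = -209/120.

a_(n+2) = (-4n - 7) / ((n+1)(n+2)) * a_n; check: a_0 = -1, a_1 = -1, a_2 = 7/2, a_3 = 11/6, a_4 = -35/8, a_5 = -209/120


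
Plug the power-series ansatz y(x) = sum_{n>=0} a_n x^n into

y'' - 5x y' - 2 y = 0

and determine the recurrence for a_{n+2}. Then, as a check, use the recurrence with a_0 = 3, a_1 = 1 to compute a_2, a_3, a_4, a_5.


Substitute y = sum_n a_n x^n.
y''(x) has coefficient (n+2)(n+1) a_{n+2} at x^n;
-5 x y'(x) has coefficient -5 n a_n at x^n (shift);
-2 y(x) has coefficient -2 a_n at x^n.
Matching x^n: (n+2)(n+1) a_{n+2} + (-5n - 2) a_n = 0.
Thus a_{n+2} = (5n + 2) / ((n+1)(n+2)) * a_n.

Check with a_0 = 3, a_1 = 1 (apply the recurrence for n = 0, 1, 2, 3): a_0 = 3, a_1 = 1, a_2 = 3, a_3 = 7/6, a_4 = 3, a_5 = 119/120.

a_(n+2) = (5n + 2) / ((n+1)(n+2)) * a_n; check: a_0 = 3, a_1 = 1, a_2 = 3, a_3 = 7/6, a_4 = 3, a_5 = 119/120
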